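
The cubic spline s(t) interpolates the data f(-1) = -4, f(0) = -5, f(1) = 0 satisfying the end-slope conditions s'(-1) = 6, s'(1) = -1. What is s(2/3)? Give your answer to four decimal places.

-1.0185

Let M_i = s''(x_i). Step sizes h_i = 1, 1; slopes of the chords Δ_i = (y_(i+1) - y_i)/h_i = -1, 5.
  1·M_0 + 4·M_1 + 1·M_2 = 6(Δ_1 - Δ_0) = 36
Clamped end conditions give two more equations: 2h_0·M_0 + h_0·M_1 = 6(Δ_0 - s'(-1)) = -42 and h_1·M_1 + 2h_1·M_2 = 6(s'(1) - Δ_1) = -36.
Forward elimination and back-substitution give M_0 = -67/2, M_1 = 25, M_2 = -61/2.
On [0, 1], s(t) = -5 + 7/4·t + 25/2·t² - 37/4·t³.
With t = 2/3: s(2/3) = -55/54.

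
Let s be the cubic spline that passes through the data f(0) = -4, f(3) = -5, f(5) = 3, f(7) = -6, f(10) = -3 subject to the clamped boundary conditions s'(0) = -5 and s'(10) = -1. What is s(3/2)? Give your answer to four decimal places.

With M_i denoting the second derivative at x_i, h_i = 3, 2, 2, 3, and Δ_i = (y_(i+1) − y_i)/h_i = -1/3, 4, -9/2, 1:
  3·M_0 + 10·M_1 + 2·M_2 = 6(Δ_1 - Δ_0) = 26
  2·M_1 + 8·M_2 + 2·M_3 = 6(Δ_2 - Δ_1) = -51
  2·M_2 + 10·M_3 + 3·M_4 = 6(Δ_3 - Δ_2) = 33
Clamped end conditions give two more equations: 2h_0·M_0 + h_0·M_1 = 6(Δ_0 - s'(0)) = 28 and h_3·M_3 + 2h_3·M_4 = 6(s'(10) - Δ_3) = -12.
Solving: M_0 = 2969/1020, M_1 = 597/170, M_2 = -357/40, M_3 = 1137/170, M_4 = -1817/340.
On [0, 3], s(t) = -4 - 5·t + 2969/2040·t² + 613/18360·t³.
With t = 3/2: s(3/2) = -44133/5440.

-8.1127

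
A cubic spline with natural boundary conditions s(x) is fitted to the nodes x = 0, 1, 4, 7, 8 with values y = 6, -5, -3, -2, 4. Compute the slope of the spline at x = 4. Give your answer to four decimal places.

1.6250

Write σ_i for s''(x_i). With h_i = 1, 3, 3, 1 and divided differences Δ_i = -11, 2/3, 1/3, 6, the continuity of s' gives the tridiagonal system
  1·σ_0 + 8·σ_1 + 3·σ_2 = 6(Δ_1 - Δ_0) = 70
  3·σ_1 + 12·σ_2 + 3·σ_3 = 6(Δ_2 - Δ_1) = -2
  3·σ_2 + 8·σ_3 + 1·σ_4 = 6(Δ_3 - Δ_2) = 34
Natural end conditions: σ_0 = σ_4 = 0.
Hence σ_0 = 0, σ_1 = 537/52, σ_2 = -164/39, σ_3 = 303/52, σ_4 = 0.
On [4, 7], s'(x) = b_2 + 2c_2·(x - 4) + 3d_2·(x - 4)² with b_2 = Δ_2 - h_2(2σ_2 + σ_3)/6 = 13/8, c_2 = σ_2/2 = -82/39, d_2 = (σ_3 - σ_2)/(6h_2) = 1565/2808. So s'(4) = 13/8.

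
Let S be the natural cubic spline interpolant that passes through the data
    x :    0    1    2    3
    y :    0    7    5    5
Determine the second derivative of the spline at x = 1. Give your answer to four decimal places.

-15.2000

Let M_i = S''(x_i). Step sizes h_i = 1, 1, 1; slopes of the chords Δ_i = (y_(i+1) - y_i)/h_i = 7, -2, 0.
  1·M_0 + 4·M_1 + 1·M_2 = 6(Δ_1 - Δ_0) = -54
  1·M_1 + 4·M_2 + 1·M_3 = 6(Δ_2 - Δ_1) = 12
Natural end conditions: M_0 = M_3 = 0.
Hence M_0 = 0, M_1 = -76/5, M_2 = 34/5, M_3 = 0.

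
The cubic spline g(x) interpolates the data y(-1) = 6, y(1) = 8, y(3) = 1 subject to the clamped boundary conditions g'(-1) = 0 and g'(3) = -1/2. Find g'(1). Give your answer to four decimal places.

-1.7500

Write m_i for g''(x_i). With h_i = 2, 2 and divided differences Δ_i = 1, -7/2, the continuity of g' gives the tridiagonal system
  2·m_0 + 8·m_1 + 2·m_2 = 6(Δ_1 - Δ_0) = -27
Clamped end conditions give two more equations: 2h_0·m_0 + h_0·m_1 = 6(Δ_0 - g'(-1)) = 6 and h_1·m_1 + 2h_1·m_2 = 6(g'(3) - Δ_1) = 18.
Forward elimination and back-substitution give m_0 = 19/4, m_1 = -13/2, m_2 = 31/4.
On [1, 3], g'(x) = b_1 + 2c_1·(x - 1) + 3d_1·(x - 1)² with b_1 = Δ_1 - h_1(2m_1 + m_2)/6 = -7/4, c_1 = m_1/2 = -13/4, d_1 = (m_2 - m_1)/(6h_1) = 19/16. So g'(1) = -7/4.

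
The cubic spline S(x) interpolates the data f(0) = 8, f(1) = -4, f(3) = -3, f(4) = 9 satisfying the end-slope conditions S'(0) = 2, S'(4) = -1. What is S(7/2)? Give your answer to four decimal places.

5.0089

Let M_i = S''(x_i). Step sizes h_i = 1, 2, 1; slopes of the chords Δ_i = (y_(i+1) - y_i)/h_i = -12, 1/2, 12.
  1·M_0 + 6·M_1 + 2·M_2 = 6(Δ_1 - Δ_0) = 75
  2·M_1 + 6·M_2 + 1·M_3 = 6(Δ_2 - Δ_1) = 69
Clamped end conditions give two more equations: 2h_0·M_0 + h_0·M_1 = 6(Δ_0 - S'(0)) = -84 and h_2·M_2 + 2h_2·M_3 = 6(S'(4) - Δ_2) = -78.
Forward elimination and back-substitution give M_0 = -351/7, M_1 = 114/7, M_2 = 96/7, M_3 = -321/7.
On [3, 4], S(x) = -3 + 211/14·(x - 3) + 48/7·(x - 3)² - 139/14·(x - 3)³.
With (x - 3) = 1/2: S(7/2) = 561/112.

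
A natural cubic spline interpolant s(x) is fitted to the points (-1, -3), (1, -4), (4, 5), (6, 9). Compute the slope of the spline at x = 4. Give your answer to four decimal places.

With M_i denoting the second derivative at x_i, h_i = 2, 3, 2, and Δ_i = (y_(i+1) − y_i)/h_i = -1/2, 3, 2:
  2·M_0 + 10·M_1 + 3·M_2 = 6(Δ_1 - Δ_0) = 21
  3·M_1 + 10·M_2 + 2·M_3 = 6(Δ_2 - Δ_1) = -6
Natural end conditions: M_0 = M_3 = 0.
Hence M_0 = 0, M_1 = 228/91, M_2 = -123/91, M_3 = 0.
On [4, 6], s'(x) = b_2 + 2c_2·(x - 4) + 3d_2·(x - 4)² with b_2 = Δ_2 - h_2(2M_2 + M_3)/6 = 264/91, c_2 = M_2/2 = -123/182, d_2 = (M_3 - M_2)/(6h_2) = 41/364. So s'(4) = 264/91.

2.9011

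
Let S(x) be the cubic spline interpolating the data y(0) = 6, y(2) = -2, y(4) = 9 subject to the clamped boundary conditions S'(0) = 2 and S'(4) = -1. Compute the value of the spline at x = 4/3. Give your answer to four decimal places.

0.1111

Put M_i = S'' at the i-th knot. Here h = (2, 2) and Δ = (-4, 11/2), so the interior equations h_(i-1)·M_(i-1) + 2(h_(i-1)+h_i)·M_i + h_i·M_(i+1) = 6(Δ_i − Δ_(i-1)) read
  2·M_0 + 8·M_1 + 2·M_2 = 6(Δ_1 - Δ_0) = 57
Clamped end conditions give two more equations: 2h_0·M_0 + h_0·M_1 = 6(Δ_0 - S'(0)) = -36 and h_1·M_1 + 2h_1·M_2 = 6(S'(4) - Δ_1) = -39.
Solving: M_0 = -135/8, M_1 = 63/4, M_2 = -141/8.
On [0, 2], S(x) = 6 + 2·x - 135/16·x² + 87/32·x³.
With x = 4/3: S(4/3) = 1/9.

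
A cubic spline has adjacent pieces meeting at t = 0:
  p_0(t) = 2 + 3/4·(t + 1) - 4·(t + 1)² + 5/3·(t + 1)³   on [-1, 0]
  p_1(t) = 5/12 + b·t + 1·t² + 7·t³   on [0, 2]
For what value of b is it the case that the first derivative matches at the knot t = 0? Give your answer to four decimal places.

p_0'(t) = 3/4 - 8·(t + 1) + 5·(t + 1)², so p_0'(0) = -9/4. On the right, p_1'(0) = b, so b = -9/4.

-2.2500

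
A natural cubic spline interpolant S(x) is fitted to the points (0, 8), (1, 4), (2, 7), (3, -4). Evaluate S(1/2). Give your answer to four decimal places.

With m_i denoting the second derivative at x_i, h_i = 1, 1, 1, and Δ_i = (y_(i+1) − y_i)/h_i = -4, 3, -11:
  1·m_0 + 4·m_1 + 1·m_2 = 6(Δ_1 - Δ_0) = 42
  1·m_1 + 4·m_2 + 1·m_3 = 6(Δ_2 - Δ_1) = -84
Natural end conditions: m_0 = m_3 = 0.
Solving: m_0 = 0, m_1 = 84/5, m_2 = -126/5, m_3 = 0.
On [0, 1], S(x) = 8 - 34/5·x + 0·x² + 14/5·x³.
With x = 1/2: S(1/2) = 99/20.

4.9500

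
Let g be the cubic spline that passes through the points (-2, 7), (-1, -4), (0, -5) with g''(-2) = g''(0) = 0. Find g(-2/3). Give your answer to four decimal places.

Put M_i = g'' at the i-th knot. Here h = (1, 1) and Δ = (-11, -1), so the interior equations h_(i-1)·M_(i-1) + 2(h_(i-1)+h_i)·M_i + h_i·M_(i+1) = 6(Δ_i − Δ_(i-1)) read
  1·M_0 + 4·M_1 + 1·M_2 = 6(Δ_1 - Δ_0) = 60
Natural end conditions: M_0 = M_2 = 0.
Solving the tridiagonal system: M_0 = 0, M_1 = 15, M_2 = 0.
On [-1, 0], g(t) = -4 - 6·(t + 1) + 15/2·(t + 1)² - 5/2·(t + 1)³.
With (t + 1) = 1/3: g(-2/3) = -142/27.

-5.2593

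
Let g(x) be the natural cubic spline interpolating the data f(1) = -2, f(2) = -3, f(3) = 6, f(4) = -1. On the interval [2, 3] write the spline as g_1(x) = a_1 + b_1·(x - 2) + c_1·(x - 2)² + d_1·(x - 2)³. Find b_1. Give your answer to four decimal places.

Let σ_i = g''(x_i). Step sizes h_i = 1, 1, 1; slopes of the chords Δ_i = (y_(i+1) - y_i)/h_i = -1, 9, -7.
  1·σ_0 + 4·σ_1 + 1·σ_2 = 6(Δ_1 - Δ_0) = 60
  1·σ_1 + 4·σ_2 + 1·σ_3 = 6(Δ_2 - Δ_1) = -96
Natural end conditions: σ_0 = σ_3 = 0.
Forward elimination and back-substitution give σ_0 = 0, σ_1 = 112/5, σ_2 = -148/5, σ_3 = 0.
On [2, 3], with g_1(x) = a_1 + b_1·(x - 2) + c_1·(x - 2)² + d_1·(x - 2)³: c_1 = σ_1/2 = 56/5, d_1 = (σ_2 - σ_1)/(6h_1) = -26/3, b_1 = Δ_1 - h_1(2σ_1 + σ_2)/6 = 97/15.

6.4667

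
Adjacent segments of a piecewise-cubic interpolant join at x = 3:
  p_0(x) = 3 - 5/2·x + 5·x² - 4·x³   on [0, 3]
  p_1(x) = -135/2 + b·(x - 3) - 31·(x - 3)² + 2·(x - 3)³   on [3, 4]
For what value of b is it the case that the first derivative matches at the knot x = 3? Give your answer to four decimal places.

p_0'(x) = -5/2 + 10·x - 12·x², so p_0'(3) = -161/2. On the right, p_1'(3) = b, so b = -161/2.

-80.5000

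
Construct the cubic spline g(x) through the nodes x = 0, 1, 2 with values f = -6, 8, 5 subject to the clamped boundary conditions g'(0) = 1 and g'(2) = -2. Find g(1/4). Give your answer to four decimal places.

Put M_i = g'' at the i-th knot. Here h = (1, 1) and Δ = (14, -3), so the interior equations h_(i-1)·M_(i-1) + 2(h_(i-1)+h_i)·M_i + h_i·M_(i+1) = 6(Δ_i − Δ_(i-1)) read
  1·M_0 + 4·M_1 + 1·M_2 = 6(Δ_1 - Δ_0) = -102
Clamped end conditions give two more equations: 2h_0·M_0 + h_0·M_1 = 6(Δ_0 - g'(0)) = 78 and h_1·M_1 + 2h_1·M_2 = 6(g'(2) - Δ_1) = 6.
Hence M_0 = 63, M_1 = -48, M_2 = 27.
On [0, 1], g(x) = -6 + 1·x + 63/2·x² - 37/2·x³.
With x = 1/4: g(1/4) = -521/128.

-4.0703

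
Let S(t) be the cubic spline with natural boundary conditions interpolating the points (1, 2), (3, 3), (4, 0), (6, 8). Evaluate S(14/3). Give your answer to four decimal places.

Put M_i = S'' at the i-th knot. Here h = (2, 1, 2) and Δ = (1/2, -3, 4), so the interior equations h_(i-1)·M_(i-1) + 2(h_(i-1)+h_i)·M_i + h_i·M_(i+1) = 6(Δ_i − Δ_(i-1)) read
  2·M_0 + 6·M_1 + 1·M_2 = 6(Δ_1 - Δ_0) = -21
  1·M_1 + 6·M_2 + 2·M_3 = 6(Δ_2 - Δ_1) = 42
Natural end conditions: M_0 = M_3 = 0.
Solving: M_0 = 0, M_1 = -24/5, M_2 = 39/5, M_3 = 0.
On [4, 6], S(t) = 0 - 6/5·(t - 4) + 39/10·(t - 4)² - 13/20·(t - 4)³.
With (t - 4) = 2/3: S(14/3) = 20/27.

0.7407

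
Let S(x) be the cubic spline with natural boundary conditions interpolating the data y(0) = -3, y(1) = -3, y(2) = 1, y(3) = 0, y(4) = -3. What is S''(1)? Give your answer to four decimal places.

Write σ_i for S''(x_i). With h_i = 1, 1, 1, 1 and divided differences Δ_i = 0, 4, -1, -3, the continuity of S' gives the tridiagonal system
  1·σ_0 + 4·σ_1 + 1·σ_2 = 6(Δ_1 - Δ_0) = 24
  1·σ_1 + 4·σ_2 + 1·σ_3 = 6(Δ_2 - Δ_1) = -30
  1·σ_2 + 4·σ_3 + 1·σ_4 = 6(Δ_3 - Δ_2) = -12
Natural end conditions: σ_0 = σ_4 = 0.
Hence σ_0 = 0, σ_1 = 117/14, σ_2 = -66/7, σ_3 = -9/14, σ_4 = 0.

8.3571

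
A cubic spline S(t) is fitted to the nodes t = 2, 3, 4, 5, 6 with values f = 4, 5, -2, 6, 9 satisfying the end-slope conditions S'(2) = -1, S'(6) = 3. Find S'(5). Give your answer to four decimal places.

7.5179

Write M_i for S''(x_i). With h_i = 1, 1, 1, 1 and divided differences Δ_i = 1, -7, 8, 3, the continuity of S' gives the tridiagonal system
  1·M_0 + 4·M_1 + 1·M_2 = 6(Δ_1 - Δ_0) = -48
  1·M_1 + 4·M_2 + 1·M_3 = 6(Δ_2 - Δ_1) = 90
  1·M_2 + 4·M_3 + 1·M_4 = 6(Δ_3 - Δ_2) = -30
Clamped end conditions give two more equations: 2h_0·M_0 + h_0·M_1 = 6(Δ_0 - S'(2)) = 12 and h_3·M_3 + 2h_3·M_4 = 6(S'(6) - Δ_3) = 0.
Solving: M_0 = 517/28, M_1 = -349/14, M_2 = 133/4, M_3 = -253/14, M_4 = 253/28.
On [5, 6], S'(t) = b_3 + 2c_3·(t - 5) + 3d_3·(t - 5)² with b_3 = Δ_3 - h_3(2M_3 + M_4)/6 = 421/56, c_3 = M_3/2 = -253/28, d_3 = (M_4 - M_3)/(6h_3) = 253/56. So S'(5) = 421/56.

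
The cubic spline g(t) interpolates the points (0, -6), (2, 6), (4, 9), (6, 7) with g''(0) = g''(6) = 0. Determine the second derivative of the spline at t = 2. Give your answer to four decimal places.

With m_i denoting the second derivative at x_i, h_i = 2, 2, 2, and Δ_i = (y_(i+1) − y_i)/h_i = 6, 3/2, -1:
  2·m_0 + 8·m_1 + 2·m_2 = 6(Δ_1 - Δ_0) = -27
  2·m_1 + 8·m_2 + 2·m_3 = 6(Δ_2 - Δ_1) = -15
Natural end conditions: m_0 = m_3 = 0.
Solving the tridiagonal system: m_0 = 0, m_1 = -31/10, m_2 = -11/10, m_3 = 0.

-3.1000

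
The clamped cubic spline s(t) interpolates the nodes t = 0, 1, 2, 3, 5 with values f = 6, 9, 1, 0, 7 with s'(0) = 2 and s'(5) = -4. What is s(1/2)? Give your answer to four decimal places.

8.0602

Write σ_i for s''(x_i). With h_i = 1, 1, 1, 2 and divided differences Δ_i = 3, -8, -1, 7/2, the continuity of s' gives the tridiagonal system
  1·σ_0 + 4·σ_1 + 1·σ_2 = 6(Δ_1 - Δ_0) = -66
  1·σ_1 + 4·σ_2 + 1·σ_3 = 6(Δ_2 - Δ_1) = 42
  1·σ_2 + 6·σ_3 + 2·σ_4 = 6(Δ_3 - Δ_2) = 27
Clamped end conditions give two more equations: 2h_0·σ_0 + h_0·σ_1 = 6(Δ_0 - s'(0)) = 6 and h_3·σ_3 + 2h_3·σ_4 = 6(s'(5) - Δ_3) = -45.
Solving: σ_0 = 1227/82, σ_1 = -981/41, σ_2 = 1209/82, σ_3 = 285/41, σ_4 = -2415/164.
On [0, 1], s(t) = 6 + 2·t + 1227/164·t² - 1063/164·t³.
With t = 1/2: s(1/2) = 10575/1312.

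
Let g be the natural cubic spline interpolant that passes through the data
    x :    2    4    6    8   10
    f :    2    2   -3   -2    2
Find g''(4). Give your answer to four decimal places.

-2.5714

Write m_i for g''(x_i). With h_i = 2, 2, 2, 2 and divided differences Δ_i = 0, -5/2, 1/2, 2, the continuity of g' gives the tridiagonal system
  2·m_0 + 8·m_1 + 2·m_2 = 6(Δ_1 - Δ_0) = -15
  2·m_1 + 8·m_2 + 2·m_3 = 6(Δ_2 - Δ_1) = 18
  2·m_2 + 8·m_3 + 2·m_4 = 6(Δ_3 - Δ_2) = 9
Natural end conditions: m_0 = m_4 = 0.
Hence m_0 = 0, m_1 = -18/7, m_2 = 39/14, m_3 = 3/7, m_4 = 0.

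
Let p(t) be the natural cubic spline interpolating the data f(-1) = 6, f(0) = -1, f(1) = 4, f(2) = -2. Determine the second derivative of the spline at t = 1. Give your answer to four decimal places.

Put σ_i = p'' at the i-th knot. Here h = (1, 1, 1) and Δ = (-7, 5, -6), so the interior equations h_(i-1)·σ_(i-1) + 2(h_(i-1)+h_i)·σ_i + h_i·σ_(i+1) = 6(Δ_i − Δ_(i-1)) read
  1·σ_0 + 4·σ_1 + 1·σ_2 = 6(Δ_1 - Δ_0) = 72
  1·σ_1 + 4·σ_2 + 1·σ_3 = 6(Δ_2 - Δ_1) = -66
Natural end conditions: σ_0 = σ_3 = 0.
Forward elimination and back-substitution give σ_0 = 0, σ_1 = 118/5, σ_2 = -112/5, σ_3 = 0.

-22.4000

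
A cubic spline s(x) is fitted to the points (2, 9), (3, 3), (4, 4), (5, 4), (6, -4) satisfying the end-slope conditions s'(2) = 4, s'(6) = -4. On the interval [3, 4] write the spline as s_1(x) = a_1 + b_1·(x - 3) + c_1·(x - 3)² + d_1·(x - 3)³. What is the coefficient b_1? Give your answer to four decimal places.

-5.6607

With M_i denoting the second derivative at x_i, h_i = 1, 1, 1, 1, and Δ_i = (y_(i+1) − y_i)/h_i = -6, 1, 0, -8:
  1·M_0 + 4·M_1 + 1·M_2 = 6(Δ_1 - Δ_0) = 42
  1·M_1 + 4·M_2 + 1·M_3 = 6(Δ_2 - Δ_1) = -6
  1·M_2 + 4·M_3 + 1·M_4 = 6(Δ_3 - Δ_2) = -48
Clamped end conditions give two more equations: 2h_0·M_0 + h_0·M_1 = 6(Δ_0 - s'(2)) = -60 and h_3·M_3 + 2h_3·M_4 = 6(s'(6) - Δ_3) = 24.
Solving the tridiagonal system: M_0 = -1139/28, M_1 = 299/14, M_2 = -11/4, M_3 = -229/14, M_4 = 565/28.
On [3, 4], with s_1(x) = a_1 + b_1·(x - 3) + c_1·(x - 3)² + d_1·(x - 3)³: c_1 = M_1/2 = 299/28, d_1 = (M_2 - M_1)/(6h_1) = -225/56, b_1 = Δ_1 - h_1(2M_1 + M_2)/6 = -317/56.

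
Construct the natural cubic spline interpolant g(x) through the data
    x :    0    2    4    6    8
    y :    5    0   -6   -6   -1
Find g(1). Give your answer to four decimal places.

2.7277

With m_i denoting the second derivative at x_i, h_i = 2, 2, 2, 2, and Δ_i = (y_(i+1) − y_i)/h_i = -5/2, -3, 0, 5/2:
  2·m_0 + 8·m_1 + 2·m_2 = 6(Δ_1 - Δ_0) = -3
  2·m_1 + 8·m_2 + 2·m_3 = 6(Δ_2 - Δ_1) = 18
  2·m_2 + 8·m_3 + 2·m_4 = 6(Δ_3 - Δ_2) = 15
Natural end conditions: m_0 = m_4 = 0.
Solving: m_0 = 0, m_1 = -51/56, m_2 = 15/7, m_3 = 75/56, m_4 = 0.
On [0, 2], g(x) = 5 - 123/56·x + 0·x² - 17/224·x³.
With x = 1: g(1) = 611/224.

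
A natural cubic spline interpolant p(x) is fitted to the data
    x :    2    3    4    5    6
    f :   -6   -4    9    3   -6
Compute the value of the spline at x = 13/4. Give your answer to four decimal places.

-0.7383

With M_i denoting the second derivative at x_i, h_i = 1, 1, 1, 1, and Δ_i = (y_(i+1) − y_i)/h_i = 2, 13, -6, -9:
  1·M_0 + 4·M_1 + 1·M_2 = 6(Δ_1 - Δ_0) = 66
  1·M_1 + 4·M_2 + 1·M_3 = 6(Δ_2 - Δ_1) = -114
  1·M_2 + 4·M_3 + 1·M_4 = 6(Δ_3 - Δ_2) = -18
Natural end conditions: M_0 = M_4 = 0.
Solving: M_0 = 0, M_1 = 51/2, M_2 = -36, M_3 = 9/2, M_4 = 0.
On [3, 4], p(x) = -4 + 21/2·(x - 3) + 51/4·(x - 3)² - 41/4·(x - 3)³.
With (x - 3) = 1/4: p(13/4) = -189/256.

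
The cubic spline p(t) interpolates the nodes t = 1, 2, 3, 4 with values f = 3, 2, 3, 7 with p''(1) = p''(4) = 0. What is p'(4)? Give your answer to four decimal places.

4.6667

Let M_i = p''(x_i). Step sizes h_i = 1, 1, 1; slopes of the chords Δ_i = (y_(i+1) - y_i)/h_i = -1, 1, 4.
  1·M_0 + 4·M_1 + 1·M_2 = 6(Δ_1 - Δ_0) = 12
  1·M_1 + 4·M_2 + 1·M_3 = 6(Δ_2 - Δ_1) = 18
Natural end conditions: M_0 = M_3 = 0.
Forward elimination and back-substitution give M_0 = 0, M_1 = 2, M_2 = 4, M_3 = 0.
On [3, 4], p'(t) = b_2 + 2c_2·(t - 3) + 3d_2·(t - 3)² with b_2 = Δ_2 - h_2(2M_2 + M_3)/6 = 8/3, c_2 = M_2/2 = 2, d_2 = (M_3 - M_2)/(6h_2) = -2/3. So p'(4) = 14/3.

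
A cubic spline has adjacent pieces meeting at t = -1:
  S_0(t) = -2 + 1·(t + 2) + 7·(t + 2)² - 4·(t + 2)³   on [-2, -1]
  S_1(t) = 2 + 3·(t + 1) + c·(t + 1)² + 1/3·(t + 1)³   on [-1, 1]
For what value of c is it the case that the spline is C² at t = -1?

S_0''(t) = 14 - 24·(t + 2), so S_0''(-1) = -10. On the right, S_1''(-1) = 2c, so c = -5.

-5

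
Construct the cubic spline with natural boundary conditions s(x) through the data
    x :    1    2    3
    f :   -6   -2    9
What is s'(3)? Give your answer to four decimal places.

12.7500

Put m_i = s'' at the i-th knot. Here h = (1, 1) and Δ = (4, 11), so the interior equations h_(i-1)·m_(i-1) + 2(h_(i-1)+h_i)·m_i + h_i·m_(i+1) = 6(Δ_i − Δ_(i-1)) read
  1·m_0 + 4·m_1 + 1·m_2 = 6(Δ_1 - Δ_0) = 42
Natural end conditions: m_0 = m_2 = 0.
Solving the tridiagonal system: m_0 = 0, m_1 = 21/2, m_2 = 0.
On [2, 3], s'(x) = b_1 + 2c_1·(x - 2) + 3d_1·(x - 2)² with b_1 = Δ_1 - h_1(2m_1 + m_2)/6 = 15/2, c_1 = m_1/2 = 21/4, d_1 = (m_2 - m_1)/(6h_1) = -7/4. So s'(3) = 51/4.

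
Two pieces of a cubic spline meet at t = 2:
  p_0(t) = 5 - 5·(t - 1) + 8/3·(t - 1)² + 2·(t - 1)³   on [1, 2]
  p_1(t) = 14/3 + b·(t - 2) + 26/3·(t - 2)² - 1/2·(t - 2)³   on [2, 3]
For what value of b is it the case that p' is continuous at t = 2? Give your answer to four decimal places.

p_0'(t) = -5 + 16/3·(t - 1) + 6·(t - 1)², so p_0'(2) = 19/3. On the right, p_1'(2) = b, so b = 19/3.

6.3333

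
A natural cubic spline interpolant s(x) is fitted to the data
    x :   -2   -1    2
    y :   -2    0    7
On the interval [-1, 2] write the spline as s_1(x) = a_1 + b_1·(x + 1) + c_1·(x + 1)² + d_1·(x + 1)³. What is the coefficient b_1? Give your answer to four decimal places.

2.0833

Write m_i for s''(x_i). With h_i = 1, 3 and divided differences Δ_i = 2, 7/3, the continuity of s' gives the tridiagonal system
  1·m_0 + 8·m_1 + 3·m_2 = 6(Δ_1 - Δ_0) = 2
Natural end conditions: m_0 = m_2 = 0.
Solving: m_0 = 0, m_1 = 1/4, m_2 = 0.
On [-1, 2], with s_1(x) = a_1 + b_1·(x + 1) + c_1·(x + 1)² + d_1·(x + 1)³: c_1 = m_1/2 = 1/8, d_1 = (m_2 - m_1)/(6h_1) = -1/72, b_1 = Δ_1 - h_1(2m_1 + m_2)/6 = 25/12.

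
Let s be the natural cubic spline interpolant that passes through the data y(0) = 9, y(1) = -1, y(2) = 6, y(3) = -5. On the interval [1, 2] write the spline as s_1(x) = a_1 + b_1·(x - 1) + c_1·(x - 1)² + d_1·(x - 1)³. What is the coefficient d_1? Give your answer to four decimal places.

Write σ_i for s''(x_i). With h_i = 1, 1, 1 and divided differences Δ_i = -10, 7, -11, the continuity of s' gives the tridiagonal system
  1·σ_0 + 4·σ_1 + 1·σ_2 = 6(Δ_1 - Δ_0) = 102
  1·σ_1 + 4·σ_2 + 1·σ_3 = 6(Δ_2 - Δ_1) = -108
Natural end conditions: σ_0 = σ_3 = 0.
Solving: σ_0 = 0, σ_1 = 172/5, σ_2 = -178/5, σ_3 = 0.
On [1, 2], with s_1(x) = a_1 + b_1·(x - 1) + c_1·(x - 1)² + d_1·(x - 1)³: c_1 = σ_1/2 = 86/5, d_1 = (σ_2 - σ_1)/(6h_1) = -35/3, b_1 = Δ_1 - h_1(2σ_1 + σ_2)/6 = 22/15.

-11.6667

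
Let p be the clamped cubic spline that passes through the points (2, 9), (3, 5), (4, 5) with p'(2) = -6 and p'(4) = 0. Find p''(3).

6

Let m_i = p''(x_i). Step sizes h_i = 1, 1; slopes of the chords Δ_i = (y_(i+1) - y_i)/h_i = -4, 0.
  1·m_0 + 4·m_1 + 1·m_2 = 6(Δ_1 - Δ_0) = 24
Clamped end conditions give two more equations: 2h_0·m_0 + h_0·m_1 = 6(Δ_0 - p'(2)) = 12 and h_1·m_1 + 2h_1·m_2 = 6(p'(4) - Δ_1) = 0.
Solving the tridiagonal system: m_0 = 3, m_1 = 6, m_2 = -3.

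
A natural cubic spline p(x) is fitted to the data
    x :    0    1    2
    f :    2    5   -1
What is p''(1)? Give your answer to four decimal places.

-13.5000

Let m_i = p''(x_i). Step sizes h_i = 1, 1; slopes of the chords Δ_i = (y_(i+1) - y_i)/h_i = 3, -6.
  1·m_0 + 4·m_1 + 1·m_2 = 6(Δ_1 - Δ_0) = -54
Natural end conditions: m_0 = m_2 = 0.
Solving: m_0 = 0, m_1 = -27/2, m_2 = 0.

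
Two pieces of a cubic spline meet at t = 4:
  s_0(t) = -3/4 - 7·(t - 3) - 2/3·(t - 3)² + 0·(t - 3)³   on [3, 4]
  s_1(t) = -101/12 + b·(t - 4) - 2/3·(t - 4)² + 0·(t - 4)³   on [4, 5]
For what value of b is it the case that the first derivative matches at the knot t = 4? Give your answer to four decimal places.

-8.3333

s_0'(t) = -7 - 4/3·(t - 3) + 0·(t - 3)², so s_0'(4) = -25/3. On the right, s_1'(4) = b, so b = -25/3.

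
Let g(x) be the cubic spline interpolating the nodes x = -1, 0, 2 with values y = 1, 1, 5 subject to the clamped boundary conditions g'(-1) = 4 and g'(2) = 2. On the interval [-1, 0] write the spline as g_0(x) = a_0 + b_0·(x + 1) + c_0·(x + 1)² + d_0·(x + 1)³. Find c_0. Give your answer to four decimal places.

Write M_i for g''(x_i). With h_i = 1, 2 and divided differences Δ_i = 0, 2, the continuity of g' gives the tridiagonal system
  1·M_0 + 6·M_1 + 2·M_2 = 6(Δ_1 - Δ_0) = 12
Clamped end conditions give two more equations: 2h_0·M_0 + h_0·M_1 = 6(Δ_0 - g'(-1)) = -24 and h_1·M_1 + 2h_1·M_2 = 6(g'(2) - Δ_1) = 0.
Solving: M_0 = -44/3, M_1 = 16/3, M_2 = -8/3.
On [-1, 0], with g_0(x) = a_0 + b_0·(x + 1) + c_0·(x + 1)² + d_0·(x + 1)³: c_0 = M_0/2 = -22/3, d_0 = (M_1 - M_0)/(6h_0) = 10/3, b_0 = Δ_0 - h_0(2M_0 + M_1)/6 = 4.

-7.3333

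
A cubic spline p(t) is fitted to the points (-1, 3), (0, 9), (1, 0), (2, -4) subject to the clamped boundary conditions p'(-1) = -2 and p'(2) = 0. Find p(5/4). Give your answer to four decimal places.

-2.0219

Write M_i for p''(x_i). With h_i = 1, 1, 1 and divided differences Δ_i = 6, -9, -4, the continuity of p' gives the tridiagonal system
  1·M_0 + 4·M_1 + 1·M_2 = 6(Δ_1 - Δ_0) = -90
  1·M_1 + 4·M_2 + 1·M_3 = 6(Δ_2 - Δ_1) = 30
Clamped end conditions give two more equations: 2h_0·M_0 + h_0·M_1 = 6(Δ_0 - p'(-1)) = 48 and h_2·M_2 + 2h_2·M_3 = 6(p'(2) - Δ_2) = 24.
Hence M_0 = 638/15, M_1 = -556/15, M_2 = 236/15, M_3 = 62/15.
On [1, 2], p(t) = 0 - 149/15·(t - 1) + 118/15·(t - 1)² - 29/15·(t - 1)³.
With (t - 1) = 1/4: p(5/4) = -647/320.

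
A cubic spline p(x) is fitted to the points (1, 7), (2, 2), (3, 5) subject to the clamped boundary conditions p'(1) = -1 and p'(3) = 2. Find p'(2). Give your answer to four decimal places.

-1.7500

With M_i denoting the second derivative at x_i, h_i = 1, 1, and Δ_i = (y_(i+1) − y_i)/h_i = -5, 3:
  1·M_0 + 4·M_1 + 1·M_2 = 6(Δ_1 - Δ_0) = 48
Clamped end conditions give two more equations: 2h_0·M_0 + h_0·M_1 = 6(Δ_0 - p'(1)) = -24 and h_1·M_1 + 2h_1·M_2 = 6(p'(3) - Δ_1) = -6.
Solving: M_0 = -45/2, M_1 = 21, M_2 = -27/2.
On [2, 3], p'(x) = b_1 + 2c_1·(x - 2) + 3d_1·(x - 2)² with b_1 = Δ_1 - h_1(2M_1 + M_2)/6 = -7/4, c_1 = M_1/2 = 21/2, d_1 = (M_2 - M_1)/(6h_1) = -23/4. So p'(2) = -7/4.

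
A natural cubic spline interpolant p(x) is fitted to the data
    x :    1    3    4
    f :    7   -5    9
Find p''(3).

20

With M_i denoting the second derivative at x_i, h_i = 2, 1, and Δ_i = (y_(i+1) − y_i)/h_i = -6, 14:
  2·M_0 + 6·M_1 + 1·M_2 = 6(Δ_1 - Δ_0) = 120
Natural end conditions: M_0 = M_2 = 0.
Solving the tridiagonal system: M_0 = 0, M_1 = 20, M_2 = 0.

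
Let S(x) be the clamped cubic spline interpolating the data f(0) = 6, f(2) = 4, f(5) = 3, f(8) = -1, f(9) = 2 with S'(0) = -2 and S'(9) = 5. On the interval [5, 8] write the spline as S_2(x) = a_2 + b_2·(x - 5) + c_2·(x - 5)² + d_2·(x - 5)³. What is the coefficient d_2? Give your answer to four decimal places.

0.2619

Put M_i = S'' at the i-th knot. Here h = (2, 3, 3, 1) and Δ = (-1, -1/3, -4/3, 3), so the interior equations h_(i-1)·M_(i-1) + 2(h_(i-1)+h_i)·M_i + h_i·M_(i+1) = 6(Δ_i − Δ_(i-1)) read
  2·M_0 + 10·M_1 + 3·M_2 = 6(Δ_1 - Δ_0) = 4
  3·M_1 + 12·M_2 + 3·M_3 = 6(Δ_2 - Δ_1) = -6
  3·M_2 + 8·M_3 + 1·M_4 = 6(Δ_3 - Δ_2) = 26
Clamped end conditions give two more equations: 2h_0·M_0 + h_0·M_1 = 6(Δ_0 - S'(0)) = 6 and h_3·M_3 + 2h_3·M_4 = 6(S'(9) - Δ_3) = 12.
Solving: M_0 = 353/294, M_1 = 88/147, M_2 = -215/147, M_3 = 478/147, M_4 = 643/147.
On [5, 8], with S_2(x) = a_2 + b_2·(x - 5) + c_2·(x - 5)² + d_2·(x - 5)³: c_2 = M_2/2 = -215/294, d_2 = (M_3 - M_2)/(6h_2) = 11/42, b_2 = Δ_2 - h_2(2M_2 + M_3)/6 = -220/147.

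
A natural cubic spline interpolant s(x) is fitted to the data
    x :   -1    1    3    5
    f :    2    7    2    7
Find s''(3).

5

Write M_i for s''(x_i). With h_i = 2, 2, 2 and divided differences Δ_i = 5/2, -5/2, 5/2, the continuity of s' gives the tridiagonal system
  2·M_0 + 8·M_1 + 2·M_2 = 6(Δ_1 - Δ_0) = -30
  2·M_1 + 8·M_2 + 2·M_3 = 6(Δ_2 - Δ_1) = 30
Natural end conditions: M_0 = M_3 = 0.
Solving: M_0 = 0, M_1 = -5, M_2 = 5, M_3 = 0.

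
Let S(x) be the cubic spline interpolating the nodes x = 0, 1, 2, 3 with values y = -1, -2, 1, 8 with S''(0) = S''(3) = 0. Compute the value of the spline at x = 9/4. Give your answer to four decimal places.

With m_i denoting the second derivative at x_i, h_i = 1, 1, 1, and Δ_i = (y_(i+1) − y_i)/h_i = -1, 3, 7:
  1·m_0 + 4·m_1 + 1·m_2 = 6(Δ_1 - Δ_0) = 24
  1·m_1 + 4·m_2 + 1·m_3 = 6(Δ_2 - Δ_1) = 24
Natural end conditions: m_0 = m_3 = 0.
Forward elimination and back-substitution give m_0 = 0, m_1 = 24/5, m_2 = 24/5, m_3 = 0.
On [2, 3], S(x) = 1 + 27/5·(x - 2) + 12/5·(x - 2)² - 4/5·(x - 2)³.
With (x - 2) = 1/4: S(9/4) = 199/80.

2.4875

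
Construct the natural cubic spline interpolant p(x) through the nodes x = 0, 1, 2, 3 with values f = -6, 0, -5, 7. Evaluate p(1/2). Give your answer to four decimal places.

-1.4750

Put σ_i = p'' at the i-th knot. Here h = (1, 1, 1) and Δ = (6, -5, 12), so the interior equations h_(i-1)·σ_(i-1) + 2(h_(i-1)+h_i)·σ_i + h_i·σ_(i+1) = 6(Δ_i − Δ_(i-1)) read
  1·σ_0 + 4·σ_1 + 1·σ_2 = 6(Δ_1 - Δ_0) = -66
  1·σ_1 + 4·σ_2 + 1·σ_3 = 6(Δ_2 - Δ_1) = 102
Natural end conditions: σ_0 = σ_3 = 0.
Hence σ_0 = 0, σ_1 = -122/5, σ_2 = 158/5, σ_3 = 0.
On [0, 1], p(x) = -6 + 151/15·x + 0·x² - 61/15·x³.
With x = 1/2: p(1/2) = -59/40.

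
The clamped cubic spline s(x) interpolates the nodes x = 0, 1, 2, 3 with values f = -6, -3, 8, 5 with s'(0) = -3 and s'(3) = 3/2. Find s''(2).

-33

With M_i denoting the second derivative at x_i, h_i = 1, 1, 1, and Δ_i = (y_(i+1) − y_i)/h_i = 3, 11, -3:
  1·M_0 + 4·M_1 + 1·M_2 = 6(Δ_1 - Δ_0) = 48
  1·M_1 + 4·M_2 + 1·M_3 = 6(Δ_2 - Δ_1) = -84
Clamped end conditions give two more equations: 2h_0·M_0 + h_0·M_1 = 6(Δ_0 - s'(0)) = 36 and h_2·M_2 + 2h_2·M_3 = 6(s'(3) - Δ_2) = 27.
Forward elimination and back-substitution give M_0 = 9, M_1 = 18, M_2 = -33, M_3 = 30.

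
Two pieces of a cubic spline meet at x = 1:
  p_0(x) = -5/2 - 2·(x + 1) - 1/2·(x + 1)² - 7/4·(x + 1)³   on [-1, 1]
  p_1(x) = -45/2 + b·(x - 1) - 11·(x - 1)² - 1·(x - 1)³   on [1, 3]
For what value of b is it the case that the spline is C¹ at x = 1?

-25

p_0'(x) = -2 - 1·(x + 1) - 21/4·(x + 1)², so p_0'(1) = -25. On the right, p_1'(1) = b, so b = -25.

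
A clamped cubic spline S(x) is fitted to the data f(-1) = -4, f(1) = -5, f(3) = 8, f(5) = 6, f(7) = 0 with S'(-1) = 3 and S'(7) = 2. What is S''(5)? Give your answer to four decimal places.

Let M_i = S''(x_i). Step sizes h_i = 2, 2, 2, 2; slopes of the chords Δ_i = (y_(i+1) - y_i)/h_i = -1/2, 13/2, -1, -3.
  2·M_0 + 8·M_1 + 2·M_2 = 6(Δ_1 - Δ_0) = 42
  2·M_1 + 8·M_2 + 2·M_3 = 6(Δ_2 - Δ_1) = -45
  2·M_2 + 8·M_3 + 2·M_4 = 6(Δ_3 - Δ_2) = -12
Clamped end conditions give two more equations: 2h_0·M_0 + h_0·M_1 = 6(Δ_0 - S'(-1)) = -21 and h_3·M_3 + 2h_3·M_4 = 6(S'(7) - Δ_3) = 30.
Solving the tridiagonal system: M_0 = -565/56, M_1 = 271/28, M_2 = -61/8, M_3 = -47/28, M_4 = 467/56.

-1.6786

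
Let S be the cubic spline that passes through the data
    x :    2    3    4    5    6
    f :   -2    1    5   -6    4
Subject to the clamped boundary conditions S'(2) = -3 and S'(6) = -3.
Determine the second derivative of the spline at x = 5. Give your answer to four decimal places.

58.2857

Let m_i = S''(x_i). Step sizes h_i = 1, 1, 1, 1; slopes of the chords Δ_i = (y_(i+1) - y_i)/h_i = 3, 4, -11, 10.
  1·m_0 + 4·m_1 + 1·m_2 = 6(Δ_1 - Δ_0) = 6
  1·m_1 + 4·m_2 + 1·m_3 = 6(Δ_2 - Δ_1) = -90
  1·m_2 + 4·m_3 + 1·m_4 = 6(Δ_3 - Δ_2) = 126
Clamped end conditions give two more equations: 2h_0·m_0 + h_0·m_1 = 6(Δ_0 - S'(2)) = 36 and h_3·m_3 + 2h_3·m_4 = 6(S'(6) - Δ_3) = -78.
Forward elimination and back-substitution give m_0 = 99/7, m_1 = 54/7, m_2 = -39, m_3 = 408/7, m_4 = -477/7.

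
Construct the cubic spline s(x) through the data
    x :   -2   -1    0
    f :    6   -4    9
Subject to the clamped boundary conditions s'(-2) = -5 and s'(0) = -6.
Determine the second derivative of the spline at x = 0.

-92

Let m_i = s''(x_i). Step sizes h_i = 1, 1; slopes of the chords Δ_i = (y_(i+1) - y_i)/h_i = -10, 13.
  1·m_0 + 4·m_1 + 1·m_2 = 6(Δ_1 - Δ_0) = 138
Clamped end conditions give two more equations: 2h_0·m_0 + h_0·m_1 = 6(Δ_0 - s'(-2)) = -30 and h_1·m_1 + 2h_1·m_2 = 6(s'(0) - Δ_1) = -114.
Solving the tridiagonal system: m_0 = -50, m_1 = 70, m_2 = -92.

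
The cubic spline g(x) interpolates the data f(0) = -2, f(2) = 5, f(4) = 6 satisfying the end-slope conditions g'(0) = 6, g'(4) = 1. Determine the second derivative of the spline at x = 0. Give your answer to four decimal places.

-2.7500

Let σ_i = g''(x_i). Step sizes h_i = 2, 2; slopes of the chords Δ_i = (y_(i+1) - y_i)/h_i = 7/2, 1/2.
  2·σ_0 + 8·σ_1 + 2·σ_2 = 6(Δ_1 - Δ_0) = -18
Clamped end conditions give two more equations: 2h_0·σ_0 + h_0·σ_1 = 6(Δ_0 - g'(0)) = -15 and h_1·σ_1 + 2h_1·σ_2 = 6(g'(4) - Δ_1) = 3.
Hence σ_0 = -11/4, σ_1 = -2, σ_2 = 7/4.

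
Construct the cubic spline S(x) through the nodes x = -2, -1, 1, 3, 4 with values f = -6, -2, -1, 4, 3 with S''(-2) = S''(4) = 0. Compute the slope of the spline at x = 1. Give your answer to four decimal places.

Write m_i for S''(x_i). With h_i = 1, 2, 2, 1 and divided differences Δ_i = 4, 1/2, 5/2, -1, the continuity of S' gives the tridiagonal system
  1·m_0 + 6·m_1 + 2·m_2 = 6(Δ_1 - Δ_0) = -21
  2·m_1 + 8·m_2 + 2·m_3 = 6(Δ_2 - Δ_1) = 12
  2·m_2 + 6·m_3 + 1·m_4 = 6(Δ_3 - Δ_2) = -21
Natural end conditions: m_0 = m_4 = 0.
Solving the tridiagonal system: m_0 = 0, m_1 = -24/5, m_2 = 39/10, m_3 = -24/5, m_4 = 0.
On [1, 3], S'(x) = b_2 + 2c_2·(x - 1) + 3d_2·(x - 1)² with b_2 = Δ_2 - h_2(2m_2 + m_3)/6 = 3/2, c_2 = m_2/2 = 39/20, d_2 = (m_3 - m_2)/(6h_2) = -29/40. So S'(1) = 3/2.

1.5000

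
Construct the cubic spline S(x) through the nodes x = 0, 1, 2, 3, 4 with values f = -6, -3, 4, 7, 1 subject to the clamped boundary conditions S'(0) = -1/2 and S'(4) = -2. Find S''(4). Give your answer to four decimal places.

21.0536

With M_i denoting the second derivative at x_i, h_i = 1, 1, 1, 1, and Δ_i = (y_(i+1) − y_i)/h_i = 3, 7, 3, -6:
  1·M_0 + 4·M_1 + 1·M_2 = 6(Δ_1 - Δ_0) = 24
  1·M_1 + 4·M_2 + 1·M_3 = 6(Δ_2 - Δ_1) = -24
  1·M_2 + 4·M_3 + 1·M_4 = 6(Δ_3 - Δ_2) = -54
Clamped end conditions give two more equations: 2h_0·M_0 + h_0·M_1 = 6(Δ_0 - S'(0)) = 21 and h_3·M_3 + 2h_3·M_4 = 6(S'(4) - Δ_3) = 24.
Forward elimination and back-substitution give M_0 = 459/56, M_1 = 129/28, M_2 = -21/8, M_3 = -507/28, M_4 = 1179/56.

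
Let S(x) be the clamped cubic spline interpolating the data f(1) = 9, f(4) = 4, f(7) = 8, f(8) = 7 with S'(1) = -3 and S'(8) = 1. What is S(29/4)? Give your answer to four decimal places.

With M_i denoting the second derivative at x_i, h_i = 3, 3, 1, and Δ_i = (y_(i+1) − y_i)/h_i = -5/3, 4/3, -1:
  3·M_0 + 12·M_1 + 3·M_2 = 6(Δ_1 - Δ_0) = 18
  3·M_1 + 8·M_2 + 1·M_3 = 6(Δ_2 - Δ_1) = -14
Clamped end conditions give two more equations: 2h_0·M_0 + h_0·M_1 = 6(Δ_0 - S'(1)) = 8 and h_2·M_2 + 2h_2·M_3 = 6(S'(8) - Δ_2) = 12.
Solving: M_0 = 14/93, M_1 = 220/93, M_2 = -112/31, M_3 = 242/31.
On [7, 8], S(x) = 8 - 34/31·(x - 7) - 56/31·(x - 7)² + 59/31·(x - 7)³.
With (x - 7) = 1/4: S(29/4) = 15163/1984.

7.6426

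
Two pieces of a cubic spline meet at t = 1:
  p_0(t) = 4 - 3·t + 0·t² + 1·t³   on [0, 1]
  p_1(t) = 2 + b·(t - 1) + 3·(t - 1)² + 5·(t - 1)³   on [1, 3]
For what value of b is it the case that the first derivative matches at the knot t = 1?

p_0'(t) = -3 + 0·t + 3·t², so p_0'(1) = 0. On the right, p_1'(1) = b, so b = 0.

0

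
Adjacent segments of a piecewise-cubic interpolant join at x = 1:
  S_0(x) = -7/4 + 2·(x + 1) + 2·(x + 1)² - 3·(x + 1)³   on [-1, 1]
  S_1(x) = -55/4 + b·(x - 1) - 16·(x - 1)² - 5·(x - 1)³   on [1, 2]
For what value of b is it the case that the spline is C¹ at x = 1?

-26

S_0'(x) = 2 + 4·(x + 1) - 9·(x + 1)², so S_0'(1) = -26. On the right, S_1'(1) = b, so b = -26.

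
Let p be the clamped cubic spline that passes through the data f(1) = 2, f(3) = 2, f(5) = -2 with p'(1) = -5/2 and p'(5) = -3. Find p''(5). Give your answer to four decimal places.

Write M_i for p''(x_i). With h_i = 2, 2 and divided differences Δ_i = 0, -2, the continuity of p' gives the tridiagonal system
  2·M_0 + 8·M_1 + 2·M_2 = 6(Δ_1 - Δ_0) = -12
Clamped end conditions give two more equations: 2h_0·M_0 + h_0·M_1 = 6(Δ_0 - p'(1)) = 15 and h_1·M_1 + 2h_1·M_2 = 6(p'(5) - Δ_1) = -6.
Hence M_0 = 41/8, M_1 = -11/4, M_2 = -1/8.

-0.1250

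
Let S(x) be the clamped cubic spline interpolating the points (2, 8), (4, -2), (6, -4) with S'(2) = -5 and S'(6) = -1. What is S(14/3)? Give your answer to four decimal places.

Put M_i = S'' at the i-th knot. Here h = (2, 2) and Δ = (-5, -1), so the interior equations h_(i-1)·M_(i-1) + 2(h_(i-1)+h_i)·M_i + h_i·M_(i+1) = 6(Δ_i − Δ_(i-1)) read
  2·M_0 + 8·M_1 + 2·M_2 = 6(Δ_1 - Δ_0) = 24
Clamped end conditions give two more equations: 2h_0·M_0 + h_0·M_1 = 6(Δ_0 - S'(2)) = 0 and h_1·M_1 + 2h_1·M_2 = 6(S'(6) - Δ_1) = 0.
Hence M_0 = -2, M_1 = 4, M_2 = -2.
On [4, 6], S(x) = -2 - 3·(x - 4) + 2·(x - 4)² - 1/2·(x - 4)³.
With (x - 4) = 2/3: S(14/3) = -88/27.

-3.2593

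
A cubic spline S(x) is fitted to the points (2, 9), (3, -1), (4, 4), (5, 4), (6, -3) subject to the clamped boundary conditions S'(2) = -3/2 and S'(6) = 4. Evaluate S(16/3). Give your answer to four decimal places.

Let M_i = S''(x_i). Step sizes h_i = 1, 1, 1, 1; slopes of the chords Δ_i = (y_(i+1) - y_i)/h_i = -10, 5, 0, -7.
  1·M_0 + 4·M_1 + 1·M_2 = 6(Δ_1 - Δ_0) = 90
  1·M_1 + 4·M_2 + 1·M_3 = 6(Δ_2 - Δ_1) = -30
  1·M_2 + 4·M_3 + 1·M_4 = 6(Δ_3 - Δ_2) = -42
Clamped end conditions give two more equations: 2h_0·M_0 + h_0·M_1 = 6(Δ_0 - S'(2)) = -51 and h_3·M_3 + 2h_3·M_4 = 6(S'(6) - Δ_3) = 66.
Solving: M_0 = -2449/56, M_1 = 1021/28, M_2 = -97/8, M_3 = -503/28, M_4 = 2351/56.
On [5, 6], S(x) = 4 - 897/112·(x - 5) - 503/56·(x - 5)² + 1119/112·(x - 5)³.
With (x - 5) = 1/3: S(16/3) = 59/84.

0.7024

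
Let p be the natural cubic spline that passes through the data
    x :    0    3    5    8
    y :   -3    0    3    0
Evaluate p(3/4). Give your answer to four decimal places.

-2.4697

With M_i denoting the second derivative at x_i, h_i = 3, 2, 3, and Δ_i = (y_(i+1) − y_i)/h_i = 1, 3/2, -1:
  3·M_0 + 10·M_1 + 2·M_2 = 6(Δ_1 - Δ_0) = 3
  2·M_1 + 10·M_2 + 3·M_3 = 6(Δ_2 - Δ_1) = -15
Natural end conditions: M_0 = M_3 = 0.
Forward elimination and back-substitution give M_0 = 0, M_1 = 5/8, M_2 = -13/8, M_3 = 0.
On [0, 3], p(x) = -3 + 11/16·x + 0·x² + 5/144·x³.
With x = 3/4: p(3/4) = -2529/1024.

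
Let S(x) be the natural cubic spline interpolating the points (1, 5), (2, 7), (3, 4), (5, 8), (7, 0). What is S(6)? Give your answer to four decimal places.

Let M_i = S''(x_i). Step sizes h_i = 1, 1, 2, 2; slopes of the chords Δ_i = (y_(i+1) - y_i)/h_i = 2, -3, 2, -4.
  1·M_0 + 4·M_1 + 1·M_2 = 6(Δ_1 - Δ_0) = -30
  1·M_1 + 6·M_2 + 2·M_3 = 6(Δ_2 - Δ_1) = 30
  2·M_2 + 8·M_3 + 2·M_4 = 6(Δ_3 - Δ_2) = -36
Natural end conditions: M_0 = M_4 = 0.
Solving the tridiagonal system: M_0 = 0, M_1 = -68/7, M_2 = 62/7, M_3 = -47/7, M_4 = 0.
On [5, 7], S(x) = 8 + 10/21·(x - 5) - 47/14·(x - 5)² + 47/84·(x - 5)³.
With (x - 5) = 1: S(6) = 159/28.

5.6786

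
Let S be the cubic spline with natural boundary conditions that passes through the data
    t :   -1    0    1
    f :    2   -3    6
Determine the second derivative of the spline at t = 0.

Let M_i = S''(x_i). Step sizes h_i = 1, 1; slopes of the chords Δ_i = (y_(i+1) - y_i)/h_i = -5, 9.
  1·M_0 + 4·M_1 + 1·M_2 = 6(Δ_1 - Δ_0) = 84
Natural end conditions: M_0 = M_2 = 0.
Hence M_0 = 0, M_1 = 21, M_2 = 0.

21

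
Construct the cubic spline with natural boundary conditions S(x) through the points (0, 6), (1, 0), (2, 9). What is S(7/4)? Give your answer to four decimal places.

With M_i denoting the second derivative at x_i, h_i = 1, 1, and Δ_i = (y_(i+1) − y_i)/h_i = -6, 9:
  1·M_0 + 4·M_1 + 1·M_2 = 6(Δ_1 - Δ_0) = 90
Natural end conditions: M_0 = M_2 = 0.
Hence M_0 = 0, M_1 = 45/2, M_2 = 0.
On [1, 2], S(x) = 0 + 3/2·(x - 1) + 45/4·(x - 1)² - 15/4·(x - 1)³.
With (x - 1) = 3/4: S(7/4) = 1503/256.

5.8711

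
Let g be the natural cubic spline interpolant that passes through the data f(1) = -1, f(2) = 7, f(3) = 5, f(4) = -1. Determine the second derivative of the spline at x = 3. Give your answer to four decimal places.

Let m_i = g''(x_i). Step sizes h_i = 1, 1, 1; slopes of the chords Δ_i = (y_(i+1) - y_i)/h_i = 8, -2, -6.
  1·m_0 + 4·m_1 + 1·m_2 = 6(Δ_1 - Δ_0) = -60
  1·m_1 + 4·m_2 + 1·m_3 = 6(Δ_2 - Δ_1) = -24
Natural end conditions: m_0 = m_3 = 0.
Solving the tridiagonal system: m_0 = 0, m_1 = -72/5, m_2 = -12/5, m_3 = 0.

-2.4000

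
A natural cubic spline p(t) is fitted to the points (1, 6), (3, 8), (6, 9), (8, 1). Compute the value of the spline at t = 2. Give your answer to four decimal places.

Write m_i for p''(x_i). With h_i = 2, 3, 2 and divided differences Δ_i = 1, 1/3, -4, the continuity of p' gives the tridiagonal system
  2·m_0 + 10·m_1 + 3·m_2 = 6(Δ_1 - Δ_0) = -4
  3·m_1 + 10·m_2 + 2·m_3 = 6(Δ_2 - Δ_1) = -26
Natural end conditions: m_0 = m_3 = 0.
Hence m_0 = 0, m_1 = 38/91, m_2 = -248/91, m_3 = 0.
On [1, 3], p(t) = 6 + 235/273·(t - 1) + 0·(t - 1)² + 19/546·(t - 1)³.
With (t - 1) = 1: p(2) = 1255/182.

6.8956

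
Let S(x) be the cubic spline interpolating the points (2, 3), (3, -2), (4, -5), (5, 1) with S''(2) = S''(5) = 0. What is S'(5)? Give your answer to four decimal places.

8.2667

Write m_i for S''(x_i). With h_i = 1, 1, 1 and divided differences Δ_i = -5, -3, 6, the continuity of S' gives the tridiagonal system
  1·m_0 + 4·m_1 + 1·m_2 = 6(Δ_1 - Δ_0) = 12
  1·m_1 + 4·m_2 + 1·m_3 = 6(Δ_2 - Δ_1) = 54
Natural end conditions: m_0 = m_3 = 0.
Hence m_0 = 0, m_1 = -2/5, m_2 = 68/5, m_3 = 0.
On [4, 5], S'(x) = b_2 + 2c_2·(x - 4) + 3d_2·(x - 4)² with b_2 = Δ_2 - h_2(2m_2 + m_3)/6 = 22/15, c_2 = m_2/2 = 34/5, d_2 = (m_3 - m_2)/(6h_2) = -34/15. So S'(5) = 124/15.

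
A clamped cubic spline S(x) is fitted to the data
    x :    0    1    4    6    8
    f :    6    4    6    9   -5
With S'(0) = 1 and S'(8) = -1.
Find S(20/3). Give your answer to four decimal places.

Put M_i = S'' at the i-th knot. Here h = (1, 3, 2, 2) and Δ = (-2, 2/3, 3/2, -7), so the interior equations h_(i-1)·M_(i-1) + 2(h_(i-1)+h_i)·M_i + h_i·M_(i+1) = 6(Δ_i − Δ_(i-1)) read
  1·M_0 + 8·M_1 + 3·M_2 = 6(Δ_1 - Δ_0) = 16
  3·M_1 + 10·M_2 + 2·M_3 = 6(Δ_2 - Δ_1) = 5
  2·M_2 + 8·M_3 + 2·M_4 = 6(Δ_3 - Δ_2) = -51
Clamped end conditions give two more equations: 2h_0·M_0 + h_0·M_1 = 6(Δ_0 - S'(0)) = -18 and h_3·M_3 + 2h_3·M_4 = 6(S'(8) - Δ_3) = 36.
Forward elimination and back-substitution give M_0 = -2969/288, M_1 = 377/144, M_2 = 515/288, M_3 = -1493/144, M_4 = 4085/288.
On [6, 8], S(x) = 9 - 1387/288·(x - 6) - 1493/288·(x - 6)² + 2357/1152·(x - 6)³.
With (x - 6) = 2/3: S(20/3) = 3977/972.

4.0916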